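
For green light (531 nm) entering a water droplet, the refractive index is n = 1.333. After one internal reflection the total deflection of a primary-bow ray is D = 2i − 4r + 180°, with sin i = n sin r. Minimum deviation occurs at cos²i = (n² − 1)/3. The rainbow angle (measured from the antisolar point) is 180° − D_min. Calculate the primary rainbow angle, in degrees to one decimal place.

42.1°

cos²i = (1.77689 − 1)/3 = 0.25896; i = arccos(0.50888) = 59.410°.
sin r = sin 59.410°/1.333 = 0.64579; r = 40.225°.
D_min = 2·59.410° − 4·40.225° + 180° = 137.922°.
Rainbow angle = 180° − D_min = 42.078°.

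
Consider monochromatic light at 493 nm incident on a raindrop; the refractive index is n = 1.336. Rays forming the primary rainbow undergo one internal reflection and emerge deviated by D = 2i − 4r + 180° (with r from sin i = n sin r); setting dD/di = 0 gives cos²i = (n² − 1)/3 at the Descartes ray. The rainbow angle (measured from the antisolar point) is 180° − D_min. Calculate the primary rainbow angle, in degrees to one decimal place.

41.6°

cos²i = (1.78490 − 1)/3 = 0.26163; i = arccos(0.51150) = 59.236°.
sin r = sin 59.236°/1.336 = 0.64318; r = 40.029°.
D_min = 2·59.236° − 4·40.029° + 180° = 138.356°.
Rainbow angle = 180° − D_min = 41.644°.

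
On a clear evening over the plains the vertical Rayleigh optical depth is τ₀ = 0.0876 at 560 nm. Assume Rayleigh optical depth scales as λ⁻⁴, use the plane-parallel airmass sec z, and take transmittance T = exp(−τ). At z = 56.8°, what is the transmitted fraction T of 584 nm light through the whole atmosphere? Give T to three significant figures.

sec 56.8° = 1.8263.
τ = 0.0876 × (560/584)⁴ × 1.8263 = 0.0876 × 0.8455 × 1.8263 = 0.1353.
T = exp(−0.1353) = 0.8735.

0.873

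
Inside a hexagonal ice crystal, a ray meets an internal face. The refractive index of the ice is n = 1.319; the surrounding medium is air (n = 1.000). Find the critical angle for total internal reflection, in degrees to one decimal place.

49.3°

sin θ_c = n_air / n = 1.000 / 1.319 = 0.7582.
θ_c = arcsin(0.7582) = 49.30°.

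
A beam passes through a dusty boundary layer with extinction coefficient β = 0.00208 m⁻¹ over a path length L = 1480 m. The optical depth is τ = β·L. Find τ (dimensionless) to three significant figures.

3.08

τ = β·L = 0.00208 × 1480 = 3.0784.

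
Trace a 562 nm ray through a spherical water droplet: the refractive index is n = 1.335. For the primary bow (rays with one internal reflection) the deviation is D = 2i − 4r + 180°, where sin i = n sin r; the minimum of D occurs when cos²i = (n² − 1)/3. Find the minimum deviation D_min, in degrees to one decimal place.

cos²i = (1.78222 − 1)/3 = 0.26074; i = arccos(0.51063) = 59.294°.
sin r = sin 59.294°/1.335 = 0.64405; r = 40.094°.
D_min = 2·59.294° − 4·40.094° + 180° = 138.212°.

138.2°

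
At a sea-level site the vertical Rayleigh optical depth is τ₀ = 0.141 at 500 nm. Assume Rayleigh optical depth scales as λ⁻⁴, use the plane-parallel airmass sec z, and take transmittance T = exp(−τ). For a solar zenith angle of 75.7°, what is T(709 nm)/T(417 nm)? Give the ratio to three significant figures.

Airmass: sec 75.7° = 4.0486.
τ(709 nm) = 0.141 × (500/709)⁴ × 4.0486 = 0.141 × 0.2473 × 4.0486 = 0.1412.
τ(417 nm) = 0.141 × (500/417)⁴ × 4.0486 = 0.141 × 2.0670 × 4.0486 = 1.1799.
T(709)/T(417) = exp(τ_B − τ_A) = exp(1.0387) = 2.8257.

2.83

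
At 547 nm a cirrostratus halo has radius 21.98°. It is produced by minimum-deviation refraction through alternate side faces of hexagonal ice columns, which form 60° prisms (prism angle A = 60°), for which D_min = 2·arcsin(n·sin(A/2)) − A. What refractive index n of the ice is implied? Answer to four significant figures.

1.312

Rearranging: n = sin((D_min + A)/2) / sin(A/2).
(D_min + A)/2 = (21.98° + 60°)/2 = 40.990°.
n = sin 40.990° / sin 30° = 0.6559 / 0.5000 = 1.3119.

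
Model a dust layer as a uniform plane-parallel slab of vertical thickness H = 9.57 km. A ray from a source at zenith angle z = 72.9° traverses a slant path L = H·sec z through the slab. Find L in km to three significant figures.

sec z = 1/cos 72.9° = 3.4009.
L = 9.57 × 3.4009 = 32.547 km.

32.5 km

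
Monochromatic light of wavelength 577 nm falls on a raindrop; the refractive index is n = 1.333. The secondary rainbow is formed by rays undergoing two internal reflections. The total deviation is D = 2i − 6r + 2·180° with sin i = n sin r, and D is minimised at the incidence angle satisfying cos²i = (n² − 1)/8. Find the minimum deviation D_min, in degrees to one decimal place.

230.9°

cos²i = (1.77689 − 1)/8 = 0.09711; i = arccos(0.31163) = 71.843°.
sin r = sin 71.843°/1.333 = 0.71283; r = 45.466°.
D_min = 2·71.843° − 6·45.466° + 360° = 230.891°.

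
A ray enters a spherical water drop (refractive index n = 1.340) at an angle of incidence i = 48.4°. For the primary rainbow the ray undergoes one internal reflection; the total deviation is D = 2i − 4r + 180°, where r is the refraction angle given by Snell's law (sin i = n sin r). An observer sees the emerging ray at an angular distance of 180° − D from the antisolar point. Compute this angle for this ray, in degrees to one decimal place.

38.9°

sin r = sin 48.4° / 1.340 = 0.7478/1.340 = 0.5581; r = 33.92°.
D = 2·48.4° − 4·33.92° + 180° = 96.80° − 135.69° + 180° = 141.11°.
Angle from antisolar point = 180° − D = 38.89°.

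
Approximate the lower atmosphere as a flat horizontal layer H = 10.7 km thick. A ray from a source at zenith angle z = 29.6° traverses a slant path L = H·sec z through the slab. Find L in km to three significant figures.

sec z = 1/cos 29.6° = 1.1501.
L = 10.7 × 1.1501 = 12.306 km.

12.3 km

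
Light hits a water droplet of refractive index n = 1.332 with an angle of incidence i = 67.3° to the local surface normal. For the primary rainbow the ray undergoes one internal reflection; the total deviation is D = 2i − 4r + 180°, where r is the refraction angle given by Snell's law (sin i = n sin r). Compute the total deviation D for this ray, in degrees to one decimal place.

139.3°

sin r = sin 67.3° / 1.332 = 0.9225/1.332 = 0.6926; r = 43.84°.
D = 2·67.3° − 4·43.84° + 180° = 134.60° − 175.34° + 180° = 139.26°.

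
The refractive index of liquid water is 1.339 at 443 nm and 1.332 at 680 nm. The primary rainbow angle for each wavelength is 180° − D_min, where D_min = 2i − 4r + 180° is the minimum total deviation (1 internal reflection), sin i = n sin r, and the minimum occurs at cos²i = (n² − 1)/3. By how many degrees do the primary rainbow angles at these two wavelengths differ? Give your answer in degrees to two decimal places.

1.01°

At 443 nm (n = 1.339): cos²i = 0.26431 → i = 59.062°, r = 39.834°, D_min = 138.786°, rainbow angle = 41.214°.
At 680 nm (n = 1.332): cos²i = 0.25807 → i = 59.469°, r = 40.290°, D_min = 137.776°, rainbow angle = 42.224°.
Angular width = |41.214° − 42.224°| = 1.010°.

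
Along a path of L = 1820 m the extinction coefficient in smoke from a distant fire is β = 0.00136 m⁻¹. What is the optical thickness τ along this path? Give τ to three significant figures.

2.48

τ = β·L = 0.00136 × 1820 = 2.4752.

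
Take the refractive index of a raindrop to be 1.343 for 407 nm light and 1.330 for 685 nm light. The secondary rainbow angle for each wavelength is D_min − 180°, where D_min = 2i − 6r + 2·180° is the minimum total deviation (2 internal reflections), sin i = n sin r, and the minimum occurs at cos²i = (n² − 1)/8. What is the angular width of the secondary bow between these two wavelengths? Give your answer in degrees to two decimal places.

3.38°

At 407 nm (n = 1.343): cos²i = 0.10046 → i = 71.522°, r = 44.928°, D_min = 233.478°, rainbow angle = 53.478°.
At 685 nm (n = 1.330): cos²i = 0.09611 → i = 71.940°, r = 45.630°, D_min = 230.101°, rainbow angle = 50.101°.
Angular width = |53.478° − 50.101°| = 3.377°.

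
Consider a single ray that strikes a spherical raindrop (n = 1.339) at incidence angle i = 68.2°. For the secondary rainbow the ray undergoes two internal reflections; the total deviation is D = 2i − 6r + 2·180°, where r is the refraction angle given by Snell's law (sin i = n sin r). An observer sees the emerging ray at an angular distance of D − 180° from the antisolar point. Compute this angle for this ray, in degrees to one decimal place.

53.0°

sin r = sin 68.2° / 1.339 = 0.9285/1.339 = 0.6934; r = 43.90°.
D = 2·68.2° − 6·43.90° + 2·180° = 136.40° − 263.41° + 360° = 232.99°.
Angle from antisolar point = D − 180° = 52.99°.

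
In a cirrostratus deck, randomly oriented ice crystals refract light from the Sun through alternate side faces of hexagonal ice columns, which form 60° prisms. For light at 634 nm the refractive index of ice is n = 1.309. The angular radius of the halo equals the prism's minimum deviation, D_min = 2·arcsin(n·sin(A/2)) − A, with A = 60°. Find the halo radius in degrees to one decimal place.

n·sin(A/2) = 1.309 × sin 30° = 1.309 × 0.5000 = 0.6545.
D_min = 2·arcsin(0.6545) − 60° = 2 × 40.882° − 60° = 21.763°.

21.8°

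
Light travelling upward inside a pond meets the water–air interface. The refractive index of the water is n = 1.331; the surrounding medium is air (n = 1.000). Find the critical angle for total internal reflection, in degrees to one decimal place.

48.7°

sin θ_c = n_air / n = 1.000 / 1.331 = 0.7513.
θ_c = arcsin(0.7513) = 48.70°.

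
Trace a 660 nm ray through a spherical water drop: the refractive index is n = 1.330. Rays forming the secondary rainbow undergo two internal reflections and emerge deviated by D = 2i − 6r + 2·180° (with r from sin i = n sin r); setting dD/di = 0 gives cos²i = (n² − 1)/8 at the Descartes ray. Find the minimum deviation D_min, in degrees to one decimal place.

230.1°

cos²i = (1.76890 − 1)/8 = 0.09611; i = arccos(0.31002) = 71.940°.
sin r = sin 71.940°/1.330 = 0.71483; r = 45.630°.
D_min = 2·71.940° − 6·45.630° + 360° = 230.101°.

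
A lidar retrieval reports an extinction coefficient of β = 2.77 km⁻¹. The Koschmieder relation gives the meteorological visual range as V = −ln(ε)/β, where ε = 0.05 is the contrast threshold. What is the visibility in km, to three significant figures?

1.08 km

V = −ln(0.05) / 2.77 = 2.996 / 2.77 = 1.0815 km.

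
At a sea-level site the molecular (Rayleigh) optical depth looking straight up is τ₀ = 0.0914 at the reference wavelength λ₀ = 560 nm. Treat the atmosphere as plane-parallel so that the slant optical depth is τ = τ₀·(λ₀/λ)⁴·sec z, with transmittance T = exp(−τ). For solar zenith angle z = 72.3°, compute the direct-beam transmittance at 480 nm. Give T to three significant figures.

0.573

sec 72.3° = 3.2891.
τ = 0.0914 × (560/480)⁴ × 3.2891 = 0.0914 × 1.8526 × 3.2891 = 0.5569.
T = exp(−0.5569) = 0.5730.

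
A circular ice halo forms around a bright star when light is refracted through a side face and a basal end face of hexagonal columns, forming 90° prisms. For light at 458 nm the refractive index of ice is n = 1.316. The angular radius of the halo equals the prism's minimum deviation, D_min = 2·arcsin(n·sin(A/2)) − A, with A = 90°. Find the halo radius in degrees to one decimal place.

n·sin(A/2) = 1.316 × sin 45° = 1.316 × 0.7071 = 0.9306.
D_min = 2·arcsin(0.9306) − 90° = 2 × 68.521° − 90° = 47.042°.

47.0°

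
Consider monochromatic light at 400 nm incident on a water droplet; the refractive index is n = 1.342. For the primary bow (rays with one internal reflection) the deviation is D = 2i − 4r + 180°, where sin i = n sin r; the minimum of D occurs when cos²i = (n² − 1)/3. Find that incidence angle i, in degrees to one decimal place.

58.9°

cos²i = (1.342² − 1)/3 = (1.80096 − 1)/3 = 0.26699.
cos i = 0.51671, so i = 58.888°.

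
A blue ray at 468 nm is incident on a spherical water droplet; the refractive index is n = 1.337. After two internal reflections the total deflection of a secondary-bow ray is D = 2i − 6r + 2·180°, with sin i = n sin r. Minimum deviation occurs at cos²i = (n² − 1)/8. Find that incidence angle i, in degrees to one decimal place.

cos²i = (1.337² − 1)/8 = (1.78757 − 1)/8 = 0.09845.
cos i = 0.31376, so i = 71.714°.

71.7°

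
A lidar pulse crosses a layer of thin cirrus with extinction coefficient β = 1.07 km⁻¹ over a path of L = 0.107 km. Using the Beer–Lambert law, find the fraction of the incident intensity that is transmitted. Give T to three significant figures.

τ = β·L = 1.07 × 0.107 = 0.1145.
T = exp(−0.1145) = 0.8918.

0.892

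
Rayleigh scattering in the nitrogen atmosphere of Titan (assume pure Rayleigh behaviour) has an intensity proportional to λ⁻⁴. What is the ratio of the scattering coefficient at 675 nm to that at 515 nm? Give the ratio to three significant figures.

Rayleigh scattering ∝ λ⁻⁴, so the ratio of coefficients is the inverse fourth power of the wavelength ratio.
σ(675)/σ(515) = (515/675)⁴ = (0.7630)⁴ = 0.3389.

0.339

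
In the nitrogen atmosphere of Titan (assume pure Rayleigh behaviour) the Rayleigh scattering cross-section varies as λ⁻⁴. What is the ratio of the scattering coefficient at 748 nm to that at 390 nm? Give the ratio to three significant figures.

0.0739

Rayleigh scattering ∝ λ⁻⁴, so the ratio of coefficients is the inverse fourth power of the wavelength ratio.
σ(748)/σ(390) = (390/748)⁴ = (0.5214)⁴ = 0.0739.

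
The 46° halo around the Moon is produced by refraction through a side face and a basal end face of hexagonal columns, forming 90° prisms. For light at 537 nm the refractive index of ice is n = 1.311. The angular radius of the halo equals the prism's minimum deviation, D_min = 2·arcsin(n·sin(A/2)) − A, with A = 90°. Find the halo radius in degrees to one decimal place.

45.9°

n·sin(A/2) = 1.311 × sin 45° = 1.311 × 0.7071 = 0.9270.
D_min = 2·arcsin(0.9270) − 90° = 2 × 67.974° − 90° = 45.949°.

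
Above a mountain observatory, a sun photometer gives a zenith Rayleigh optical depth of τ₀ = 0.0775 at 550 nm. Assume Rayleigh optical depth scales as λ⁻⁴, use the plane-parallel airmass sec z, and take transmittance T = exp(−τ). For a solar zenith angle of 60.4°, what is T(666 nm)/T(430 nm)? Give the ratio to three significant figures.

Airmass: sec 60.4° = 2.0245.
τ(666 nm) = 0.0775 × (550/666)⁴ × 2.0245 = 0.0775 × 0.4651 × 2.0245 = 0.0730.
τ(430 nm) = 0.0775 × (550/430)⁴ × 2.0245 = 0.0775 × 2.6766 × 2.0245 = 0.4200.
T(666)/T(430) = exp(τ_B − τ_A) = exp(0.3470) = 1.4148.

1.41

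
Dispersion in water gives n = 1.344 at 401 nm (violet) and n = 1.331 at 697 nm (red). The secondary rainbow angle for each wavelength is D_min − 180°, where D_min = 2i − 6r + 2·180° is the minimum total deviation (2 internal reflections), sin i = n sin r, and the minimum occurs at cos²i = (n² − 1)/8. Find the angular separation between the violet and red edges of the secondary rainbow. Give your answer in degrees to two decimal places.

3.37°

At 401 nm (n = 1.344): cos²i = 0.10079 → i = 71.490°, r = 44.874°, D_min = 233.733°, rainbow angle = 53.733°.
At 697 nm (n = 1.331): cos²i = 0.09645 → i = 71.907°, r = 45.575°, D_min = 230.365°, rainbow angle = 50.365°.
Angular width = |53.733° − 50.365°| = 3.368°.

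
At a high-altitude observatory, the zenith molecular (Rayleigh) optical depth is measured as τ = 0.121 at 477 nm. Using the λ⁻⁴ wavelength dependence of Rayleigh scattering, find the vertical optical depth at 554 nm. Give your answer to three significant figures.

τ(554 nm) = τ(477 nm) × (477/554)⁴ = 0.121 × (0.8610)⁴ = 0.121 × 0.5496 = 0.0665.

0.0665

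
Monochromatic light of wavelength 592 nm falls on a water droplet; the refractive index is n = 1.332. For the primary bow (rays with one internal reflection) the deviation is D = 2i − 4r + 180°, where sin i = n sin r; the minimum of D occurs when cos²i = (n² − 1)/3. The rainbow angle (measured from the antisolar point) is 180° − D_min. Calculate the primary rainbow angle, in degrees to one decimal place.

cos²i = (1.77422 − 1)/3 = 0.25807; i = arccos(0.50801) = 59.469°.
sin r = sin 59.469°/1.332 = 0.64666; r = 40.290°.
D_min = 2·59.469° − 4·40.290° + 180° = 137.776°.
Rainbow angle = 180° − D_min = 42.224°.

42.2°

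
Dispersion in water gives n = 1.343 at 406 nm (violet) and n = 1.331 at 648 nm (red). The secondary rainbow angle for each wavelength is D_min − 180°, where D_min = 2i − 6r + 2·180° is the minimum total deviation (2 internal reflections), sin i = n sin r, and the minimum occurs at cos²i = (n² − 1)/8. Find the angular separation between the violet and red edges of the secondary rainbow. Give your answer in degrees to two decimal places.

At 406 nm (n = 1.343): cos²i = 0.10046 → i = 71.522°, r = 44.928°, D_min = 233.478°, rainbow angle = 53.478°.
At 648 nm (n = 1.331): cos²i = 0.09645 → i = 71.907°, r = 45.575°, D_min = 230.365°, rainbow angle = 50.365°.
Angular width = |53.478° − 50.365°| = 3.113°.

3.11°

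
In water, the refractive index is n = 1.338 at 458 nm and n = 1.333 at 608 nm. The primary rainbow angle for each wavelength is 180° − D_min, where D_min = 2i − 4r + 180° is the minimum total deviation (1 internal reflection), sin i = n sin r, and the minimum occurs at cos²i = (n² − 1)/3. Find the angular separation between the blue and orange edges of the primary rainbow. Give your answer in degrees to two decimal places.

At 458 nm (n = 1.338): cos²i = 0.26341 → i = 59.120°, r = 39.899°, D_min = 138.643°, rainbow angle = 41.357°.
At 608 nm (n = 1.333): cos²i = 0.25896 → i = 59.410°, r = 40.225°, D_min = 137.922°, rainbow angle = 42.078°.
Angular width = |41.357° − 42.078°| = 0.722°.

0.72°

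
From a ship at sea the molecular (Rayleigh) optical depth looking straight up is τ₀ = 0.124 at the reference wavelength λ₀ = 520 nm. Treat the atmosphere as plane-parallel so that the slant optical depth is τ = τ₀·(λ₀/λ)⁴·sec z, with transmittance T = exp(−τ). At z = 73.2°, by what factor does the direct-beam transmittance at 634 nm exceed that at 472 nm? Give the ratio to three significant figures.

Airmass: sec 73.2° = 3.4598.
τ(634 nm) = 0.124 × (520/634)⁴ × 3.4598 = 0.124 × 0.4525 × 3.4598 = 0.1941.
τ(472 nm) = 0.124 × (520/472)⁴ × 3.4598 = 0.124 × 1.4731 × 3.4598 = 0.6320.
T(634)/T(472) = exp(τ_B − τ_A) = exp(0.4379) = 1.5494.

1.55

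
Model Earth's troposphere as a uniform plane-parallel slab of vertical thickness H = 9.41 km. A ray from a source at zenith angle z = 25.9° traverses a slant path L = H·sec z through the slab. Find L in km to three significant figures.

10.5 km

sec z = 1/cos 25.9° = 1.1117.
L = 9.41 × 1.1117 = 10.461 km.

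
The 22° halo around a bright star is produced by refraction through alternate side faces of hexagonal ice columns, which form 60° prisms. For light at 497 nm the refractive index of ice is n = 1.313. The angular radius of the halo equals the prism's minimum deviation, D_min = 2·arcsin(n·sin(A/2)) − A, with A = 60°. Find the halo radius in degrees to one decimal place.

n·sin(A/2) = 1.313 × sin 30° = 1.313 × 0.5000 = 0.6565.
D_min = 2·arcsin(0.6565) − 60° = 2 × 41.033° − 60° = 22.067°.

22.1°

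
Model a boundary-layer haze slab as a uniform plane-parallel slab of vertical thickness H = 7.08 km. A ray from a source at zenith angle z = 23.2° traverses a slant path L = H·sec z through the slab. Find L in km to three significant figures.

sec z = 1/cos 23.2° = 1.0880.
L = 7.08 × 1.0880 = 7.703 km.

7.70 km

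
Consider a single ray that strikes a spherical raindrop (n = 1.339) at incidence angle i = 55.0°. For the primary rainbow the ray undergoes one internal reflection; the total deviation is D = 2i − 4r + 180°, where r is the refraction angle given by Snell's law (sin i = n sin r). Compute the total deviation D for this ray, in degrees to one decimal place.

139.1°

sin r = sin 55.0° / 1.339 = 0.8192/1.339 = 0.6118; r = 37.72°.
D = 2·55.0° − 4·37.72° + 180° = 110.00° − 150.87° + 180° = 139.13°.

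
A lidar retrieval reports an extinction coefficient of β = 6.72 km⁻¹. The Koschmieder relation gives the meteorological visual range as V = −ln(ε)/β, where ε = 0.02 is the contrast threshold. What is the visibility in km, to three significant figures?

0.582 km

V = −ln(0.02) / 6.72 = 3.912 / 6.72 = 0.5821 km.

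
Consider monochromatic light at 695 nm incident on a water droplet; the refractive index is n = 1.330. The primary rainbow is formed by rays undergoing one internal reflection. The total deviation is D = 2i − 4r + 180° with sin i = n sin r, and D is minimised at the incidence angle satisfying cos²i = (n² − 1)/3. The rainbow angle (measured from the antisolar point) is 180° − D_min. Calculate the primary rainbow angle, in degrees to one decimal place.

42.5°

cos²i = (1.76890 − 1)/3 = 0.25630; i = arccos(0.50626) = 59.585°.
sin r = sin 59.585°/1.330 = 0.64841; r = 40.422°.
D_min = 2·59.585° − 4·40.422° + 180° = 137.484°.
Rainbow angle = 180° − D_min = 42.516°.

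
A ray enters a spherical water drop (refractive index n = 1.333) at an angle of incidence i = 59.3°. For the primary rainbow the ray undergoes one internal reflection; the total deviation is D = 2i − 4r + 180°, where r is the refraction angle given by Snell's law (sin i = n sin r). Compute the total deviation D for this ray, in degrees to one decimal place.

sin r = sin 59.3° / 1.333 = 0.8599/1.333 = 0.6451; r = 40.17°.
D = 2·59.3° − 4·40.17° + 180° = 118.60° − 160.68° + 180° = 137.92°.

137.9°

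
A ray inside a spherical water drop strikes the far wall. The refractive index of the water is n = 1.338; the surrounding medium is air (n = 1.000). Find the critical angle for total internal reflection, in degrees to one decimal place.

sin θ_c = n_air / n = 1.000 / 1.338 = 0.7474.
θ_c = arcsin(0.7474) = 48.36°.

48.4°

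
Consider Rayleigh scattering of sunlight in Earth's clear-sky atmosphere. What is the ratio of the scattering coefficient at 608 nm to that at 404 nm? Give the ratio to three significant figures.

Rayleigh scattering ∝ λ⁻⁴, so the ratio of coefficients is the inverse fourth power of the wavelength ratio.
σ(608)/σ(404) = (404/608)⁴ = (0.6645)⁴ = 0.1949.

0.195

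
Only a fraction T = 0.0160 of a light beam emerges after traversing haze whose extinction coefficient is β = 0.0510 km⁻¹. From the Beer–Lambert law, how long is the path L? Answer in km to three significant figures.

81.1 km

Beer–Lambert: T = exp(−βL) ⇒ L = −ln(T)/β = −ln(0.0160)/0.0510 = 4.1352/0.0510 = 81.08 km.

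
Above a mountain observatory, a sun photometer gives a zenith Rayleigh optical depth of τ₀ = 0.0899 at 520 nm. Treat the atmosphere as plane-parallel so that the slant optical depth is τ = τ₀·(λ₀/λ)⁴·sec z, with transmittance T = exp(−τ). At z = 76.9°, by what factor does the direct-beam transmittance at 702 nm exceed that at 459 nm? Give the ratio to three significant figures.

Airmass: sec 76.9° = 4.4121.
τ(702 nm) = 0.0899 × (520/702)⁴ × 4.4121 = 0.0899 × 0.3011 × 4.4121 = 0.1194.
τ(459 nm) = 0.0899 × (520/459)⁴ × 4.4121 = 0.0899 × 1.6473 × 4.4121 = 0.6534.
T(702)/T(459) = exp(τ_B − τ_A) = exp(0.5340) = 1.7057.

1.71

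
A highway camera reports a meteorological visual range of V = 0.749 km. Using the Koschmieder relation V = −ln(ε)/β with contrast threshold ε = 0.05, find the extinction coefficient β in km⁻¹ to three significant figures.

4.00 km⁻¹

β = −ln(0.05) / V = 2.996 / 0.749 = 3.9996 km⁻¹.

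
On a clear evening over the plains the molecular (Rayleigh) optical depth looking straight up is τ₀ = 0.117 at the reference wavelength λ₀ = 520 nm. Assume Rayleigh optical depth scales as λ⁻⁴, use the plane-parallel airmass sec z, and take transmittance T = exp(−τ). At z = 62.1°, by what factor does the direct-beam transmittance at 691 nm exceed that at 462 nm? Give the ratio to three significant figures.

Airmass: sec 62.1° = 2.1371.
τ(691 nm) = 0.117 × (520/691)⁴ × 2.1371 = 0.117 × 0.3207 × 2.1371 = 0.0802.
τ(462 nm) = 0.117 × (520/462)⁴ × 2.1371 = 0.117 × 1.6049 × 2.1371 = 0.4013.
T(691)/T(462) = exp(τ_B − τ_A) = exp(0.3211) = 1.3786.

1.38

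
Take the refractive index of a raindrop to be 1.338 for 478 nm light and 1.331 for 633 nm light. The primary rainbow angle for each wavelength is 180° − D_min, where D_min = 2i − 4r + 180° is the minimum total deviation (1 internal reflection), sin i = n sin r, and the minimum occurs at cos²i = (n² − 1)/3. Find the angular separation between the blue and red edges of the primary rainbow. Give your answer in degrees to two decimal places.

At 478 nm (n = 1.338): cos²i = 0.26341 → i = 59.120°, r = 39.899°, D_min = 138.643°, rainbow angle = 41.357°.
At 633 nm (n = 1.331): cos²i = 0.25719 → i = 59.527°, r = 40.356°, D_min = 137.630°, rainbow angle = 42.370°.
Angular width = |41.357° − 42.370°| = 1.013°.

1.01°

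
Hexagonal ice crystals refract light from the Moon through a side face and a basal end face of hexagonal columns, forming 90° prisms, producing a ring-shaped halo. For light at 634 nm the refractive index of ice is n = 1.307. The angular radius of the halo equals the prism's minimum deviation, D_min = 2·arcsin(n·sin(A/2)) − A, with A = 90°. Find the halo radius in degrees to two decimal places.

45.09°

n·sin(A/2) = 1.307 × sin 45° = 1.307 × 0.7071 = 0.9242.
D_min = 2·arcsin(0.9242) − 90° = 2 × 67.546° − 90° = 45.093°.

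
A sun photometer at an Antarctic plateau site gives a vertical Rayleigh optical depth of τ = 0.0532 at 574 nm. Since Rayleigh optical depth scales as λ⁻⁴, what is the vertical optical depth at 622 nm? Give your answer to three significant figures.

τ(622 nm) = τ(574 nm) × (574/622)⁴ = 0.0532 × (0.9228)⁴ = 0.0532 × 0.7252 = 0.0386.

0.0386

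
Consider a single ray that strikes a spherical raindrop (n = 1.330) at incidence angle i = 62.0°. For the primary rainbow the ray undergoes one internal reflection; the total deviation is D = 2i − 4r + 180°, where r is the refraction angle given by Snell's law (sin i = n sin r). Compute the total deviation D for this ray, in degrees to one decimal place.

137.6°

sin r = sin 62.0° / 1.330 = 0.8829/1.330 = 0.6639; r = 41.60°.
D = 2·62.0° − 4·41.60° + 180° = 124.00° − 166.38° + 180° = 137.62°.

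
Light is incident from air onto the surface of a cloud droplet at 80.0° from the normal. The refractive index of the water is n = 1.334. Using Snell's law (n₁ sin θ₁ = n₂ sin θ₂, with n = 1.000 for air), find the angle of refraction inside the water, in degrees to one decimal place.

Snell: sin θ_r = sin θ_i / n = sin 80.0° / 1.334 = 0.9848 / 1.334 = 0.7382.
θ_r = arcsin(0.7382) = 47.58°.

47.6°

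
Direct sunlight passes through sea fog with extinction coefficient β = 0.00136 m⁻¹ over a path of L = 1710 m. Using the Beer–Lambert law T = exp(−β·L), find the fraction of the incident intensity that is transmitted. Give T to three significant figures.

0.0977

τ = β·L = 0.00136 × 1710 = 2.3256.
T = exp(−2.3256) = 0.0977.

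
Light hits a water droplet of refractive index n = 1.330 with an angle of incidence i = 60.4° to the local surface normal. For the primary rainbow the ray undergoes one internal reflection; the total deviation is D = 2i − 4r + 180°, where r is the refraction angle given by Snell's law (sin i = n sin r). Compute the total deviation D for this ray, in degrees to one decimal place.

sin r = sin 60.4° / 1.330 = 0.8695/1.330 = 0.6538; r = 40.83°.
D = 2·60.4° − 4·40.83° + 180° = 120.80° − 163.30° + 180° = 137.50°.

137.5°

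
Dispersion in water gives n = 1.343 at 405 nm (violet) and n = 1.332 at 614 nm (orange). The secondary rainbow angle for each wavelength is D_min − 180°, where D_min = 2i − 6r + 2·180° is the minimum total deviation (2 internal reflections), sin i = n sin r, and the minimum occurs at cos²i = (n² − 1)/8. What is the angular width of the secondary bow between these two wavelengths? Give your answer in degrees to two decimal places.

2.85°

At 405 nm (n = 1.343): cos²i = 0.10046 → i = 71.522°, r = 44.928°, D_min = 233.478°, rainbow angle = 53.478°.
At 614 nm (n = 1.332): cos²i = 0.09678 → i = 71.875°, r = 45.520°, D_min = 230.628°, rainbow angle = 50.628°.
Angular width = |53.478° − 50.628°| = 2.849°.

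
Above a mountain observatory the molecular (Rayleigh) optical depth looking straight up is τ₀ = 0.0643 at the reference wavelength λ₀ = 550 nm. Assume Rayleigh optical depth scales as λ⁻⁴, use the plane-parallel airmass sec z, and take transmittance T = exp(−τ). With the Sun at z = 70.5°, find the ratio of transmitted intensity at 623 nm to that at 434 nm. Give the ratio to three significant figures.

1.46

Airmass: sec 70.5° = 2.9957.
τ(623 nm) = 0.0643 × (550/623)⁴ × 2.9957 = 0.0643 × 0.6074 × 2.9957 = 0.1170.
τ(434 nm) = 0.0643 × (550/434)⁴ × 2.9957 = 0.0643 × 2.5792 × 2.9957 = 0.4968.
T(623)/T(434) = exp(τ_B − τ_A) = exp(0.3798) = 1.4620.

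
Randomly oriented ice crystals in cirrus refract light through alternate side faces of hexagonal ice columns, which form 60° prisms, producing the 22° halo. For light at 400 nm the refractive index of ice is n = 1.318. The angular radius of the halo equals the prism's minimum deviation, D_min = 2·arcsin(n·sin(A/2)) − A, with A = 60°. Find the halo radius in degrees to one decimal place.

n·sin(A/2) = 1.318 × sin 30° = 1.318 × 0.5000 = 0.6590.
D_min = 2·arcsin(0.6590) − 60° = 2 × 41.224° − 60° = 22.447°.

22.4°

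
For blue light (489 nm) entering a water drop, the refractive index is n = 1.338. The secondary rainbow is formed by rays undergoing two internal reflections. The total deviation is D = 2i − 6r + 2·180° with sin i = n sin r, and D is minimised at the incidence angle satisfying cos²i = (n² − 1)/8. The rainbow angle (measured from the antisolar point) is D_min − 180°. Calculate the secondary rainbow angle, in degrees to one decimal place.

52.2°

cos²i = (1.79024 − 1)/8 = 0.09878; i = arccos(0.31429) = 71.682°.
sin r = sin 71.682°/1.338 = 0.70951; r = 45.195°.
D_min = 2·71.682° − 6·45.195° + 360° = 232.193°.
Rainbow angle = D_min − 180° = 52.193°.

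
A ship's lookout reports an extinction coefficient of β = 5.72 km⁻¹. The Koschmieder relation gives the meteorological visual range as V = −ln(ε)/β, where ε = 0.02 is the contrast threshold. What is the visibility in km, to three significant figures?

0.684 km

V = −ln(0.02) / 5.72 = 3.912 / 5.72 = 0.6839 km.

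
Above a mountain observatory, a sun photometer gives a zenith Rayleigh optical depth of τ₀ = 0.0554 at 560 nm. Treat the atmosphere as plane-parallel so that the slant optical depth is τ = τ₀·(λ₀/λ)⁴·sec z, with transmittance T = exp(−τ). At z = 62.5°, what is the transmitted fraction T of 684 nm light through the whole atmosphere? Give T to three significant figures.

0.948

sec 62.5° = 2.1657.
τ = 0.0554 × (560/684)⁴ × 2.1657 = 0.0554 × 0.4493 × 2.1657 = 0.0539.
T = exp(−0.0539) = 0.9475.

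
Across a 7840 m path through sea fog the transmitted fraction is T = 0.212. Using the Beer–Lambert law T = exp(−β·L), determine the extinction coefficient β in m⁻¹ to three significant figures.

Beer–Lambert: T = exp(−βL) ⇒ β = −ln(T)/L = −ln(0.212)/7840 = 1.5512/7840 = 0.0001979 m⁻¹.

0.000198 m⁻¹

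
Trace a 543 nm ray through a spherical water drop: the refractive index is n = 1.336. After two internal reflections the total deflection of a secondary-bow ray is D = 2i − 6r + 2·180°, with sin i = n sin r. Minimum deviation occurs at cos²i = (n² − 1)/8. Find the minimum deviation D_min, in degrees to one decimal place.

cos²i = (1.78490 − 1)/8 = 0.09811; i = arccos(0.31323) = 71.746°.
sin r = sin 71.746°/1.336 = 0.71084; r = 45.303°.
D_min = 2·71.746° − 6·45.303° + 360° = 231.674°.

231.7°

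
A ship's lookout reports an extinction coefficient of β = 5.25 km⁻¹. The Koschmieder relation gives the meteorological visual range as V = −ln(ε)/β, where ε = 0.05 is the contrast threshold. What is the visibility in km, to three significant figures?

0.571 km

V = −ln(0.05) / 5.25 = 2.996 / 5.25 = 0.5706 km.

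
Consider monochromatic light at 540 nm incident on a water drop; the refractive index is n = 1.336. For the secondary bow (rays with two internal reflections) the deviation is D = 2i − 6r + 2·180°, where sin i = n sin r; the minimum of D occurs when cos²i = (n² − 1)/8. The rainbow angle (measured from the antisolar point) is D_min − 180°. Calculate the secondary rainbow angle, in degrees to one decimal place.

51.7°

cos²i = (1.78490 − 1)/8 = 0.09811; i = arccos(0.31323) = 71.746°.
sin r = sin 71.746°/1.336 = 0.71084; r = 45.303°.
D_min = 2·71.746° − 6·45.303° + 360° = 231.674°.
Rainbow angle = D_min − 180° = 51.674°.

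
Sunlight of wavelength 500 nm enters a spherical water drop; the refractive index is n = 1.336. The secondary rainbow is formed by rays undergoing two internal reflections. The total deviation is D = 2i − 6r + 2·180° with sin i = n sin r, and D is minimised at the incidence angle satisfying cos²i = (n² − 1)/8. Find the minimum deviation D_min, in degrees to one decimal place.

cos²i = (1.78490 − 1)/8 = 0.09811; i = arccos(0.31323) = 71.746°.
sin r = sin 71.746°/1.336 = 0.71084; r = 45.303°.
D_min = 2·71.746° − 6·45.303° + 360° = 231.674°.

231.7°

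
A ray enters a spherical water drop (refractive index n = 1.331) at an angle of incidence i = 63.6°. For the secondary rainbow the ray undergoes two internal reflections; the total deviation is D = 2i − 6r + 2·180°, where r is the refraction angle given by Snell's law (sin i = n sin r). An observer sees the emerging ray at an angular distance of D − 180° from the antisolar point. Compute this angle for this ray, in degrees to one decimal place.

sin r = sin 63.6° / 1.331 = 0.8957/1.331 = 0.6730; r = 42.30°.
D = 2·63.6° − 6·42.30° + 2·180° = 127.20° − 253.78° + 360° = 233.42°.
Angle from antisolar point = D − 180° = 53.42°.

53.4°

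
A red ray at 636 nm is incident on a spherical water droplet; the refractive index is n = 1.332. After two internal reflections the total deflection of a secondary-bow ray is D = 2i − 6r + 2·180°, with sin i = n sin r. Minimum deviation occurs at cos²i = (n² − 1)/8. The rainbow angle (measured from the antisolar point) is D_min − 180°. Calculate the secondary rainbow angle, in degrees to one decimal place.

50.6°

cos²i = (1.77422 − 1)/8 = 0.09678; i = arccos(0.31109) = 71.875°.
sin r = sin 71.875°/1.332 = 0.71350; r = 45.520°.
D_min = 2·71.875° − 6·45.520° + 360° = 230.628°.
Rainbow angle = D_min − 180° = 50.628°.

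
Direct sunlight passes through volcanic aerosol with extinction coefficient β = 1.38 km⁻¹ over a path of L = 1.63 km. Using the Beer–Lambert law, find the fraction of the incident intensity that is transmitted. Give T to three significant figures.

0.105

τ = β·L = 1.38 × 1.63 = 2.2494.
T = exp(−2.2494) = 0.1055.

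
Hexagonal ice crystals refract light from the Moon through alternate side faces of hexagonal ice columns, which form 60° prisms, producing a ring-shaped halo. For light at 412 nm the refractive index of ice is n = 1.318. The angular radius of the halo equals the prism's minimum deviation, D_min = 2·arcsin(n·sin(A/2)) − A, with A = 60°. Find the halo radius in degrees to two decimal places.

n·sin(A/2) = 1.318 × sin 30° = 1.318 × 0.5000 = 0.6590.
D_min = 2·arcsin(0.6590) − 60° = 2 × 41.224° − 60° = 22.447°.

22.45°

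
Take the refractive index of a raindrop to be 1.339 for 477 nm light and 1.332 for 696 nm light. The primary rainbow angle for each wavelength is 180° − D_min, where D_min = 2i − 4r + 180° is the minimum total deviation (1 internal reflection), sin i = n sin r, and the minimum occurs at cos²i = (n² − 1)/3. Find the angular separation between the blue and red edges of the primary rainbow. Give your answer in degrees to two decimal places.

At 477 nm (n = 1.339): cos²i = 0.26431 → i = 59.062°, r = 39.834°, D_min = 138.786°, rainbow angle = 41.214°.
At 696 nm (n = 1.332): cos²i = 0.25807 → i = 59.469°, r = 40.290°, D_min = 137.776°, rainbow angle = 42.224°.
Angular width = |41.214° − 42.224°| = 1.010°.

1.01°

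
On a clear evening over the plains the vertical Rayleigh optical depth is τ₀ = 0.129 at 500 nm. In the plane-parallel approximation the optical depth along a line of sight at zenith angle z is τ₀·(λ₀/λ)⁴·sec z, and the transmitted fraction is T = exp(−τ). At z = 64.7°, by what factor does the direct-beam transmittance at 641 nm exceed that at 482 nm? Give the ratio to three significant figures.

1.27

Airmass: sec 64.7° = 2.3400.
τ(641 nm) = 0.129 × (500/641)⁴ × 2.3400 = 0.129 × 0.3702 × 2.3400 = 0.1117.
τ(482 nm) = 0.129 × (500/482)⁴ × 2.3400 = 0.129 × 1.1580 × 2.3400 = 0.3495.
T(641)/T(482) = exp(τ_B − τ_A) = exp(0.2378) = 1.2684.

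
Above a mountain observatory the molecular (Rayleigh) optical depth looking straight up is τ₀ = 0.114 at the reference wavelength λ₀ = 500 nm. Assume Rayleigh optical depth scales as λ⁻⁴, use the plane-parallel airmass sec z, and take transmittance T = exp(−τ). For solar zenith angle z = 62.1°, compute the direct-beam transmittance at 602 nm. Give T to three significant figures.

sec 62.1° = 2.1371.
τ = 0.114 × (500/602)⁴ × 2.1371 = 0.114 × 0.4759 × 2.1371 = 0.1159.
T = exp(−0.1159) = 0.8905.

0.891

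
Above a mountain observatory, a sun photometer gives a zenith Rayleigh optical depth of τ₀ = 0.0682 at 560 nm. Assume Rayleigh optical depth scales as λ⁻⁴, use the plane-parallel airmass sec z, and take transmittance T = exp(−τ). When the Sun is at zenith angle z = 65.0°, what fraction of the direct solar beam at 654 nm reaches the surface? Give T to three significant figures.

sec 65.0° = 2.3662.
τ = 0.0682 × (560/654)⁴ × 2.3662 = 0.0682 × 0.5376 × 2.3662 = 0.0868.
T = exp(−0.0868) = 0.9169.

0.917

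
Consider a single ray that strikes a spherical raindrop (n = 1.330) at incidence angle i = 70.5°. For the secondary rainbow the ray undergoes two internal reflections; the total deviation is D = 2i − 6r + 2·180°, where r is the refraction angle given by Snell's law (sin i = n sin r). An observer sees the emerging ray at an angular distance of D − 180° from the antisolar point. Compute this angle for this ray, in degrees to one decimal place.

sin r = sin 70.5° / 1.330 = 0.9426/1.330 = 0.7088; r = 45.13°.
D = 2·70.5° − 6·45.13° + 2·180° = 141.00° − 270.80° + 360° = 230.20°.
Angle from antisolar point = D − 180° = 50.20°.

50.2°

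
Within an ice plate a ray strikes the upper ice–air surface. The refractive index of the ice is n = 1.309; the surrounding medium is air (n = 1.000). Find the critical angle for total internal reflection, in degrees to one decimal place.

sin θ_c = n_air / n = 1.000 / 1.309 = 0.7639.
θ_c = arcsin(0.7639) = 49.81°.

49.8°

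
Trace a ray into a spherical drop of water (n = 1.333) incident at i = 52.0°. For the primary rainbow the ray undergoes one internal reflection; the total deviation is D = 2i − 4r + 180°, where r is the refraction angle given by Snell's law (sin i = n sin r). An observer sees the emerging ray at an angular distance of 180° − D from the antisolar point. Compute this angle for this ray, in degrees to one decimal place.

41.0°

sin r = sin 52.0° / 1.333 = 0.7880/1.333 = 0.5912; r = 36.24°.
D = 2·52.0° − 4·36.24° + 180° = 104.00° − 144.96° + 180° = 139.04°.
Angle from antisolar point = 180° − D = 40.96°.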